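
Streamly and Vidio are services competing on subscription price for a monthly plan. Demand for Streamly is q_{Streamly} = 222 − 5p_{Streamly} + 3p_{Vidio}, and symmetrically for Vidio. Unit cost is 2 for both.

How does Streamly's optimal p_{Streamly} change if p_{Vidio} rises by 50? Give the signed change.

Streamly's profit: π = (p_{Streamly} − 2)(222 − 5p_{Streamly} + 3p_{Vidio}).
∂π/∂p_{Streamly} = 232 − 10p_{Streamly} + 3p_{Vidio} = 0 ⇒ p_{Streamly} = 23.2 + 0.3p_{Vidio}.
The reaction-function slope is 0.3, so a 50-unit rise in p_{Vidio} moves p_{Streamly} by 0.3 × 50 = 15. Streamly's best response rises — the actions are strategic complements.

15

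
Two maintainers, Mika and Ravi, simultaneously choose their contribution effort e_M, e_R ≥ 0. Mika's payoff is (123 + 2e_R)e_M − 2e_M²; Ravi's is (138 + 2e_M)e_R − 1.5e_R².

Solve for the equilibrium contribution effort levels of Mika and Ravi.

80.625, 99.75

Expanding Mika's payoff: 123e_M + 2e_Re_M − 2e_M².
∂π/∂e_M = 123 + 2e_R − 4e_M = 0, so e_M = 30.75 + 0.5e_R.
Likewise for Ravi: e_R = 46 + (2/3)e_M.
Substituting the second reaction function into the first: e_M = 30.75 + 0.5(46 + (2/3)e_M), which gives (2/3)e_M = 53.75 ⇒ e_M = 80.625.
Then e_R = 46 + (2/3)·80.625 = 99.75.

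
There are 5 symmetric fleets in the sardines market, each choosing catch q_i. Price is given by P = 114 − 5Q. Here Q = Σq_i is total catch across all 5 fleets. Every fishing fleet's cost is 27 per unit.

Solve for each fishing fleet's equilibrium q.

A representative fishing fleet's profit is π_i = q_i(114 − 5Q) − 27q_i, with Q = q_i + Σ_{j≠i} q_j.
First-order condition: 87 − 10q_i − 5Σ_{j≠i} q_j = 0.
Imposing symmetry (q_j = q for all j) turns Σ_{j≠i} q_j into 4q, so 87 = 30q and q = 2.9.

2.9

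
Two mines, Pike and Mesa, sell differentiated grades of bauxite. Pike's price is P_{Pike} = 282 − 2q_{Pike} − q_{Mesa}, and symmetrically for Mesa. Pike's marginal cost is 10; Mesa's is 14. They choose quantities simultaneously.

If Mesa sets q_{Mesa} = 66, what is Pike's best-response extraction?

51.5

Mine Pike's profit: π = q_{Pike}(282 − 2q_{Pike} − q_{Mesa}) − 10q_{Pike}.
∂π/∂q_{Pike} = 272 − 4q_{Pike} − q_{Mesa} = 0 ⇒ q_{Pike} = 68 − 0.25q_{Mesa}.
At q_{Mesa} = 66: q_{Pike} = 68 − 0.25·66 = 51.5.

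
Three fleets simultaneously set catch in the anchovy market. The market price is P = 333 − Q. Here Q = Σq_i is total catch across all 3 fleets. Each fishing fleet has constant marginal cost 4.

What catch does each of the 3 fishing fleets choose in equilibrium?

82.25

A representative fishing fleet's profit is π_i = q_i(333 − Q) − 4q_i, with Q = q_i + Σ_{j≠i} q_j.
First-order condition: 329 − 2q_i − Σ_{j≠i} q_j = 0.
Imposing symmetry (q_j = q for all j) turns Σ_{j≠i} q_j into 2q, so 329 = 4q and q = 82.25.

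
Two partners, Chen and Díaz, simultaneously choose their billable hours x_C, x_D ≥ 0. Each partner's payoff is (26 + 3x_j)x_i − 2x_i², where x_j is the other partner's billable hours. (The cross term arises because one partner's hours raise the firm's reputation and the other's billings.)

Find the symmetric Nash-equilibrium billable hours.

Chen's payoff is (26 + 3x_D)x_C − 2x_C².
∂π/∂x_C = 26 + 3x_D − 4x_C = 0, so x_C = 6.5 + 0.75x_D.
Setting x_C = x_D in the reaction function: x_C = 6.5 + 0.75x_C, so x_C = 6.5 / 0.25 = 26.

26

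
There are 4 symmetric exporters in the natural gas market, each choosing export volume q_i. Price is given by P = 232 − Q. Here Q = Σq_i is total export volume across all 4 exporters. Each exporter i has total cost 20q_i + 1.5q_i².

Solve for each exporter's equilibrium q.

A representative exporter's profit is π_i = q_i(232 − Q) − 20q_i − 1.5q_i², with Q = q_i + Σ_{j≠i} q_j.
First-order condition: 212 − 5q_i − Σ_{j≠i} q_j = 0.
With identical exporters, set every q_j = q: then 212 − 5q − 3q = 0, i.e. q = 212/8 = 26.5.

26.5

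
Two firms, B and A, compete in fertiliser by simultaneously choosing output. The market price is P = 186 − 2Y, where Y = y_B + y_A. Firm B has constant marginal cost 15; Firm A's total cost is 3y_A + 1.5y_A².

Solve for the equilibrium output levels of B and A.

34.625, 16.25

Firm B's profit: π = y_B(186 − 2(y_B + y_A)) − 15y_B.
∂π/∂y_B = 171 − 4y_B − 2y_A = 0, so y_B = 42.75 − 0.5y_A.
For A: ∂π/∂y_A = 183 − 7y_A − 2y_B = 0 ⇒ y_A = 183/7 − (2/7)y_B.
Solving the two reaction functions simultaneously: (1 − (−0.5)(−2/7))y_B = 42.75 − 0.5·(183/7), so (6/7)y_B = 831/28 and y_B = 34.625.
Then y_A = 183/7 − (2/7)·34.625 = 16.25.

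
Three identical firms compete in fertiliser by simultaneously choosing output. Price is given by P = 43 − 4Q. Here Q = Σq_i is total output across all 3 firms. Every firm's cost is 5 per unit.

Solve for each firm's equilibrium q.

2.375

A representative firm's profit is π_i = q_i(43 − 4Q) − 5q_i, with Q = q_i + Σ_{j≠i} q_j.
First-order condition: 38 − 8q_i − 4Σ_{j≠i} q_j = 0.
With identical firms, set every q_j = q: then 38 − 8q − 8q = 0, i.e. q = 38/16 = 2.375.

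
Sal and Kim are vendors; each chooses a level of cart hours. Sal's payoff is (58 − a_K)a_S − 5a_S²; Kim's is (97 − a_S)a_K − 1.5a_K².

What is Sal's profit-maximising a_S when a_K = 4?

Expanding Sal's payoff: 58a_S − a_Ka_S − 5a_S².
∂π/∂a_S = 58 − a_K − 10a_S = 0, so a_S = 5.8 − 0.1a_K.
At a_K = 4: a_S = 5.8 − 0.1·4 = 5.4.

5.4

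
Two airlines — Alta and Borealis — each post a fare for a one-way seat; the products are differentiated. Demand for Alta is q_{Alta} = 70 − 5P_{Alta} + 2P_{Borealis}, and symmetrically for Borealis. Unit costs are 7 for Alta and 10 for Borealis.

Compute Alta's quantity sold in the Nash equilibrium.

Alta's profit: π = (P_{Alta} − 7)(70 − 5P_{Alta} + 2P_{Borealis}).
∂π/∂P_{Alta} = 105 − 10P_{Alta} + 2P_{Borealis} = 0 ⇒ P_{Alta} = 10.5 + 0.2P_{Borealis}.
Similarly P_{Borealis} = 12 + 0.2P_{Alta}.
Solving the two reaction functions simultaneously: (1 − (0.2)(0.2))P_{Alta} = 10.5 + 0.2·12, so 0.96P_{Alta} = 12.9 and P_{Alta} = 13.4375.
Then P_{Borealis} = 12 + 0.2·13.4375 = 14.6875.
q_{Alta} = 70 − 5·13.4375 + 2·14.6875 = 32.1875.

32.1875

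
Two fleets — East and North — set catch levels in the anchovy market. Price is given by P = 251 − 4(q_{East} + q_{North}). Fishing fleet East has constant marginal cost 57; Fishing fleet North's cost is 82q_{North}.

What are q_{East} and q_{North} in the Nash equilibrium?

Fishing fleet East's profit: π = q_{East}(251 − 4(q_{East} + q_{North})) − 57q_{East}.
∂π/∂q_{East} = 194 − 8q_{East} − 4q_{North} = 0, so q_{East} = 24.25 − 0.5q_{North}.
By the same steps for North: q_{North} = 21.125 − 0.5q_{East}.
Solving the two reaction functions simultaneously: (1 − (−0.5)(−0.5))q_{East} = 24.25 − 0.5·21.125, so 0.75q_{East} = 13.6875 and q_{East} = 18.25.
Then q_{North} = 21.125 − 0.5·18.25 = 12.

18.25, 12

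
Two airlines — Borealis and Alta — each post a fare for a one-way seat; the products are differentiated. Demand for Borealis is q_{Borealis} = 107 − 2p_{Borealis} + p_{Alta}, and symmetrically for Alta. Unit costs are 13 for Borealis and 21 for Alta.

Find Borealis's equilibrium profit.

Borealis's profit: π = (p_{Borealis} − 13)(107 − 2p_{Borealis} + p_{Alta}).
∂π/∂p_{Borealis} = 133 − 4p_{Borealis} + p_{Alta} = 0 ⇒ p_{Borealis} = 33.25 + 0.25p_{Alta}.
Similarly p_{Alta} = 37.25 + 0.25p_{Borealis}.
Substituting the second reaction function into the first: p_{Borealis} = 33.25 + 0.25(37.25 + 0.25p_{Borealis}), which gives 0.9375p_{Borealis} = 42.5625 ⇒ p_{Borealis} = 45.4.
Then p_{Alta} = 37.25 + 0.25·45.4 = 48.6.
q_{Borealis} = 107 − 2·45.4 + 48.6 = 64.8.
Profit = (45.4 − 13)·64.8 = 2099.52.

2099.52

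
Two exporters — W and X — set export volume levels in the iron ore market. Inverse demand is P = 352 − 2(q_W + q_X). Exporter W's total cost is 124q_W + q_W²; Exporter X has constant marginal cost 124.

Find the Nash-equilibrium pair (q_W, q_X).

22.8, 45.6

Exporter W's profit: π = q_W(352 − 2(q_W + q_X)) − 124q_W − q_W².
∂π/∂q_W = 228 − 6q_W − 2q_X = 0, so q_W = 38 − (1/3)q_X.
For X: ∂π/∂q_X = 228 − 4q_X − 2q_W = 0 ⇒ q_X = 57 − 0.5q_W.
Plugging q_X into W's best response: q_W = 38 − (1/3)(57 − 0.5q_W) ⇒ (5/6)q_W = 19, so q_W = 22.8.
Then q_X = 57 − 0.5·22.8 = 45.6.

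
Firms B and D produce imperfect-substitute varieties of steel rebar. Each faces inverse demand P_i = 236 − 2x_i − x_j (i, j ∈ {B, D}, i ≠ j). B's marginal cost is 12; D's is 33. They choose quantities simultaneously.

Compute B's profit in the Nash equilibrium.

Firm B's profit: π = x_B(236 − 2x_B − x_D) − 12x_B.
∂π/∂x_B = 224 − 4x_B − x_D = 0 ⇒ x_B = 56 − 0.25x_D.
Similarly x_D = 50.75 − 0.25x_B.
Substituting the second reaction function into the first: x_B = 56 − 0.25(50.75 − 0.25x_B), which gives 0.9375x_B = 43.3125 ⇒ x_B = 46.2.
Then x_D = 50.75 − 0.25·46.2 = 39.2.
P_B = 236 − 2·46.2 − 39.2 = 104.4.
Profit = (104.4 − 12)·46.2 = 4268.88.

4268.88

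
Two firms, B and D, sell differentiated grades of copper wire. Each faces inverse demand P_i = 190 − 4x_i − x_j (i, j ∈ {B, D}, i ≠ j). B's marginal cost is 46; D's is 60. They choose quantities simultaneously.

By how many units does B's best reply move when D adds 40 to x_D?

Firm B's profit: π = x_B(190 − 4x_B − x_D) − 46x_B.
∂π/∂x_B = 144 − 8x_B − x_D = 0 ⇒ x_B = 18 − 0.125x_D.
The reaction-function slope is −0.125, so a 40-unit rise in x_D moves x_B by −0.125 × 40 = −5. B's best response falls — the actions are strategic substitutes.

-5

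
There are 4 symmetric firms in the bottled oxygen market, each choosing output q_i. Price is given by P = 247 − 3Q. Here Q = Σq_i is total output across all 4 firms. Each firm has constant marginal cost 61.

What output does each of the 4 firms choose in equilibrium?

A representative firm's profit is π_i = q_i(247 − 3Q) − 61q_i, with Q = q_i + Σ_{j≠i} q_j.
First-order condition: 186 − 6q_i − 3Σ_{j≠i} q_j = 0.
In a symmetric equilibrium every firm chooses the same q, so Σ_{j≠i} q_j = 3q. The condition becomes 186 − 15q = 0, giving q = 186/15 = 12.4.

12.4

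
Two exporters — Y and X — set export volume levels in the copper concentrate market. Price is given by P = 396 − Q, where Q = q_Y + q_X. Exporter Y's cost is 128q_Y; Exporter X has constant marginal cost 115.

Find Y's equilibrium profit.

7225

Exporter Y's profit: π = q_Y(396 − (q_Y + q_X)) − 128q_Y.
∂π/∂q_Y = 268 − 2q_Y − q_X = 0, so q_Y = 134 − 0.5q_X.
By the same steps for X: q_X = 140.5 − 0.5q_Y.
Plugging q_X into Y's best response: q_Y = 134 − 0.5(140.5 − 0.5q_Y) ⇒ 0.75q_Y = 63.75, so q_Y = 85.
Then q_X = 140.5 − 0.5·85 = 98.
Price P = 396 − 183 = 213.
Y's profit: (213 − 128)·85 = 7225.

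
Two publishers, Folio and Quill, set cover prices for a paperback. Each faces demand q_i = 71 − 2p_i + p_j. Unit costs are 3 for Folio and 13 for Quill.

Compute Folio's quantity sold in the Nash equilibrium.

48

Folio's profit: π = (p_{Folio} − 3)(71 − 2p_{Folio} + p_{Quill}).
∂π/∂p_{Folio} = 77 − 4p_{Folio} + p_{Quill} = 0 ⇒ p_{Folio} = 19.25 + 0.25p_{Quill}.
Similarly p_{Quill} = 24.25 + 0.25p_{Folio}.
Plugging p_{Quill} into Folio's best response: p_{Folio} = 19.25 + 0.25(24.25 + 0.25p_{Folio}) ⇒ 0.9375p_{Folio} = 25.3125, so p_{Folio} = 27.
Then p_{Quill} = 24.25 + 0.25·27 = 31.
q_{Folio} = 71 − 2·27 + 31 = 48.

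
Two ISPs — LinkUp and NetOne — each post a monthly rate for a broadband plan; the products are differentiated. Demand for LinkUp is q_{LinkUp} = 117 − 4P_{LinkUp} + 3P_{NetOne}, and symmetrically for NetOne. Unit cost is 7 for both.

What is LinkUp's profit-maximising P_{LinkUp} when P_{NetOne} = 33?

LinkUp's profit: π = (P_{LinkUp} − 7)(117 − 4P_{LinkUp} + 3P_{NetOne}).
∂π/∂P_{LinkUp} = 145 − 8P_{LinkUp} + 3P_{NetOne} = 0 ⇒ P_{LinkUp} = 18.125 + 0.375P_{NetOne}.
At P_{NetOne} = 33: P_{LinkUp} = 18.125 + 0.375·33 = 30.5.

30.5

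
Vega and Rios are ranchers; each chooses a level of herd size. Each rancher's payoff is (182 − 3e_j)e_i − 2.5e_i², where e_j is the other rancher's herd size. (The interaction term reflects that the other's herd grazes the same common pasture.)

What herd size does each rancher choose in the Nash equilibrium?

Vega's payoff is (182 − 3e_R)e_V − 2.5e_V².
∂π/∂e_V = 182 − 3e_R − 5e_V = 0, so e_V = 36.4 − 0.6e_R.
By symmetry e_R = e_V; substituting into the reaction function, 1.6e_V = 36.4 and e_V = 22.75.

22.75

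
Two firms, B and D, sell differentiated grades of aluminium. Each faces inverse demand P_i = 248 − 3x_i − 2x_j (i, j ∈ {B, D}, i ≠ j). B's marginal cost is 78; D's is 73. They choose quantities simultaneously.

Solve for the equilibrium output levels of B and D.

Firm B's profit: π = x_B(248 − 3x_B − 2x_D) − 78x_B.
∂π/∂x_B = 170 − 6x_B − 2x_D = 0 ⇒ x_B = 85/3 − (1/3)x_D.
Similarly x_D = 175/6 − (1/3)x_B.
Plugging x_D into B's best response: x_B = 85/3 − (1/3)(175/6 − (1/3)x_B) ⇒ (8/9)x_B = 335/18, so x_B = 20.9375.
Then x_D = 175/6 − (1/3)·20.9375 = 22.1875.

20.9375, 22.1875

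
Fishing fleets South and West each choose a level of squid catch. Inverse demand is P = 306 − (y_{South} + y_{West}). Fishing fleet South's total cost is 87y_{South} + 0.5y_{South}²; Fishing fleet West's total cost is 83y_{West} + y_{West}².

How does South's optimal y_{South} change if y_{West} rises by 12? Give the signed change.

Fishing fleet South's profit: π = y_{South}(306 − (y_{South} + y_{West})) − 87y_{South} − 0.5y_{South}².
∂π/∂y_{South} = 219 − 3y_{South} − y_{West} = 0, so y_{South} = 73 − (1/3)y_{West}.
The reaction-function slope is −1/3, so a 12-unit rise in y_{West} moves y_{South} by −1/3 × 12 = −4. South's best response falls — the actions are strategic substitutes.

-4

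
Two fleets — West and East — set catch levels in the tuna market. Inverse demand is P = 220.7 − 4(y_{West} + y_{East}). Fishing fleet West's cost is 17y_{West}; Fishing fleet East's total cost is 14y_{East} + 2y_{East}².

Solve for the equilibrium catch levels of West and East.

Fishing fleet West's profit: π = y_{West}(220.7 − 4(y_{West} + y_{East})) − 17y_{West}.
∂π/∂y_{West} = 203.7 − 8y_{West} − 4y_{East} = 0, so y_{West} = 25.4625 − 0.5y_{East}.
For East: ∂π/∂y_{East} = 206.7 − 12y_{East} − 4y_{West} = 0 ⇒ y_{East} = 17.225 − (1/3)y_{West}.
Plugging y_{East} into West's best response: y_{West} = 25.4625 − 0.5(17.225 − (1/3)y_{West}) ⇒ (5/6)y_{West} = 16.85, so y_{West} = 20.22.
Then y_{East} = 17.225 − (1/3)·20.22 = 10.485.

20.22, 10.485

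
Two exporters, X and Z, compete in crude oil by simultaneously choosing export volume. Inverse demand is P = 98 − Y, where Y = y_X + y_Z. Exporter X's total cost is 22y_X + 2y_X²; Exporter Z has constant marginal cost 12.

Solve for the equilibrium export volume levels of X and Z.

Exporter X's profit: π = y_X(98 − (y_X + y_Z)) − 22y_X − 2y_X².
∂π/∂y_X = 76 − 6y_X − y_Z = 0, so y_X = 38/3 − (1/6)y_Z.
For Z: ∂π/∂y_Z = 86 − 2y_Z − y_X = 0 ⇒ y_Z = 43 − 0.5y_X.
Solving the two reaction functions simultaneously: (1 − (−1/6)(−0.5))y_X = 38/3 − (1/6)·43, so (11/12)y_X = 5.5 and y_X = 6.
Then y_Z = 43 − 0.5·6 = 40.

6, 40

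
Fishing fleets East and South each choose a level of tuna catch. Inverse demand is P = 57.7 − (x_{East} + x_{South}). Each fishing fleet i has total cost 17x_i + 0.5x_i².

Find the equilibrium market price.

Fishing fleet East's profit: π = x_{East}(57.7 − (x_{East} + x_{South})) − 17x_{East} − 0.5x_{East}².
∂π/∂x_{East} = 40.7 − 3x_{East} − x_{South} = 0, so x_{East} = 407/30 − (1/3)x_{South}.
Setting x_{East} = x_{South} in the reaction function: x_{East} = 407/30 − (1/3)x_{East}, so x_{East} = (407/30) / (4/3) = 10.175.
Equilibrium price: P = 57.7 − 20.35 = 37.35.

37.35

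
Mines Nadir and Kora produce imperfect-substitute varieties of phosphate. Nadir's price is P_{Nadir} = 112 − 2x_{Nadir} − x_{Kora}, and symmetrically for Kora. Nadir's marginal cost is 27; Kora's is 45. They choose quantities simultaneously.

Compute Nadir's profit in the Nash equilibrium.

662.48

Mine Nadir's profit: π = x_{Nadir}(112 − 2x_{Nadir} − x_{Kora}) − 27x_{Nadir}.
∂π/∂x_{Nadir} = 85 − 4x_{Nadir} − x_{Kora} = 0 ⇒ x_{Nadir} = 21.25 − 0.25x_{Kora}.
Similarly x_{Kora} = 16.75 − 0.25x_{Nadir}.
Substituting the second reaction function into the first: x_{Nadir} = 21.25 − 0.25(16.75 − 0.25x_{Nadir}), which gives 0.9375x_{Nadir} = 17.0625 ⇒ x_{Nadir} = 18.2.
Then x_{Kora} = 16.75 − 0.25·18.2 = 12.2.
P_{Nadir} = 112 − 2·18.2 − 12.2 = 63.4.
Profit = (63.4 − 27)·18.2 = 662.48.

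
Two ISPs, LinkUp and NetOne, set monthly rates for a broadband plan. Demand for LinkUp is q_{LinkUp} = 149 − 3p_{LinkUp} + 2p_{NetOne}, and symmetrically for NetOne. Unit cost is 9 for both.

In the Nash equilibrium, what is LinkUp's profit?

3675

LinkUp's profit: π = (p_{LinkUp} − 9)(149 − 3p_{LinkUp} + 2p_{NetOne}).
∂π/∂p_{LinkUp} = 176 − 6p_{LinkUp} + 2p_{NetOne} = 0 ⇒ p_{LinkUp} = 88/3 + (1/3)p_{NetOne}.
The game is symmetric, so in equilibrium p_{NetOne} = p_{LinkUp}: the reaction function gives (2/3)p_{LinkUp} = 88/3, hence p_{LinkUp} = 44.
q_{LinkUp} = 149 − 3·44 + 2·44 = 105.
Profit = (44 − 9)·105 = 3675.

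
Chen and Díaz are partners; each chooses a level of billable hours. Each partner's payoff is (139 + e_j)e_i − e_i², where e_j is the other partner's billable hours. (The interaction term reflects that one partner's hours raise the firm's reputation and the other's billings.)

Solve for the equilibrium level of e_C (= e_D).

Chen's payoff is (139 + e_D)e_C − e_C².
∂π/∂e_C = 139 + e_D − 2e_C = 0, so e_C = 69.5 + 0.5e_D.
By symmetry e_D = e_C; substituting into the reaction function, 0.5e_C = 69.5 and e_C = 139.

139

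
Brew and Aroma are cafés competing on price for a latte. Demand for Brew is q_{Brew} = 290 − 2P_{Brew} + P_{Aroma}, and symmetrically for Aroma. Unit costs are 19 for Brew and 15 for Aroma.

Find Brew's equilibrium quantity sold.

179.6

Brew's profit: π = (P_{Brew} − 19)(290 − 2P_{Brew} + P_{Aroma}).
∂π/∂P_{Brew} = 328 − 4P_{Brew} + P_{Aroma} = 0 ⇒ P_{Brew} = 82 + 0.25P_{Aroma}.
Similarly P_{Aroma} = 80 + 0.25P_{Brew}.
Substituting the second reaction function into the first: P_{Brew} = 82 + 0.25(80 + 0.25P_{Brew}), which gives 0.9375P_{Brew} = 102 ⇒ P_{Brew} = 108.8.
Then P_{Aroma} = 80 + 0.25·108.8 = 107.2.
q_{Brew} = 290 − 2·108.8 + 107.2 = 179.6.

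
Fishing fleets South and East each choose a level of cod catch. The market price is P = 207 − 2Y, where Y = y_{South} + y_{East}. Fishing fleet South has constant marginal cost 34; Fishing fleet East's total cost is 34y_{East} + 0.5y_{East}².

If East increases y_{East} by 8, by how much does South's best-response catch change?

Fishing fleet South's profit: π = y_{South}(207 − 2(y_{South} + y_{East})) − 34y_{South}.
∂π/∂y_{South} = 173 − 4y_{South} − 2y_{East} = 0, so y_{South} = 43.25 − 0.5y_{East}.
The reaction-function slope is −0.5, so an 8-unit rise in y_{East} moves y_{South} by −0.5 × 8 = −4. South's best response falls — the actions are strategic substitutes.

-4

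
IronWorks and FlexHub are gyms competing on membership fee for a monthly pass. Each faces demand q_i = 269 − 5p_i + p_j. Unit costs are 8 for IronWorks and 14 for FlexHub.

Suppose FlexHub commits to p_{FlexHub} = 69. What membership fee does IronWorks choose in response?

IronWorks's profit: π = (p_{IronWorks} − 8)(269 − 5p_{IronWorks} + p_{FlexHub}).
∂π/∂p_{IronWorks} = 309 − 10p_{IronWorks} + p_{FlexHub} = 0 ⇒ p_{IronWorks} = 30.9 + 0.1p_{FlexHub}.
At p_{FlexHub} = 69: p_{IronWorks} = 30.9 + 0.1·69 = 37.8.

37.8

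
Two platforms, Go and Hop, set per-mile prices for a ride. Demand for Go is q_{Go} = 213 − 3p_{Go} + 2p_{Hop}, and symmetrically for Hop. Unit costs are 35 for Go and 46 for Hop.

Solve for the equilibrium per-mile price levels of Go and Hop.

Go's profit: π = (p_{Go} − 35)(213 − 3p_{Go} + 2p_{Hop}).
∂π/∂p_{Go} = 318 − 6p_{Go} + 2p_{Hop} = 0 ⇒ p_{Go} = 53 + (1/3)p_{Hop}.
Similarly p_{Hop} = 58.5 + (1/3)p_{Go}.
Plugging p_{Hop} into Go's best response: p_{Go} = 53 + (1/3)(58.5 + (1/3)p_{Go}) ⇒ (8/9)p_{Go} = 72.5, so p_{Go} = 81.5625.
Then p_{Hop} = 58.5 + (1/3)·81.5625 = 85.6875.

81.5625, 85.6875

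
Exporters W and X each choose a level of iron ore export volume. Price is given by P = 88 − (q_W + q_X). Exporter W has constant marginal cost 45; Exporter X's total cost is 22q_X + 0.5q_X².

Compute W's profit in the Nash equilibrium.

Exporter W's profit: π = q_W(88 − (q_W + q_X)) − 45q_W.
∂π/∂q_W = 43 − 2q_W − q_X = 0, so q_W = 21.5 − 0.5q_X.
For X: ∂π/∂q_X = 66 − 3q_X − q_W = 0 ⇒ q_X = 22 − (1/3)q_W.
Solving the two reaction functions simultaneously: (1 − (−0.5)(−1/3))q_W = 21.5 − 0.5·22, so (5/6)q_W = 10.5 and q_W = 12.6.
Then q_X = 22 − (1/3)·12.6 = 17.8.
Price P = 88 − 30.4 = 57.6.
W's profit: (57.6 − 45)·12.6 = 158.76.

158.76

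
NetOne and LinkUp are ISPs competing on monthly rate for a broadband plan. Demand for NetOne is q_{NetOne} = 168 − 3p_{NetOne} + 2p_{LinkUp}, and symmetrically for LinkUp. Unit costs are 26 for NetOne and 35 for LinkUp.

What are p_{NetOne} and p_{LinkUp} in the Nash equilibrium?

63.1875, 66.5625

NetOne's profit: π = (p_{NetOne} − 26)(168 − 3p_{NetOne} + 2p_{LinkUp}).
∂π/∂p_{NetOne} = 246 − 6p_{NetOne} + 2p_{LinkUp} = 0 ⇒ p_{NetOne} = 41 + (1/3)p_{LinkUp}.
Similarly p_{LinkUp} = 45.5 + (1/3)p_{NetOne}.
Plugging p_{LinkUp} into NetOne's best response: p_{NetOne} = 41 + (1/3)(45.5 + (1/3)p_{NetOne}) ⇒ (8/9)p_{NetOne} = 337/6, so p_{NetOne} = 63.1875.
Then p_{LinkUp} = 45.5 + (1/3)·63.1875 = 66.5625.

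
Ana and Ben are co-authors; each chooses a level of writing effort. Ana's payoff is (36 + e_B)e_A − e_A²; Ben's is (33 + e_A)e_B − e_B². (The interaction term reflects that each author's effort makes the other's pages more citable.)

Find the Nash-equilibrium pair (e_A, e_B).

35, 34

Expanding Ana's payoff: 36e_A + e_Be_A − e_A².
∂π/∂e_A = 36 + e_B − 2e_A = 0, so e_A = 18 + 0.5e_B.
Likewise for Ben: e_B = 16.5 + 0.5e_A.
Plugging e_B into Ana's best response: e_A = 18 + 0.5(16.5 + 0.5e_A) ⇒ 0.75e_A = 26.25, so e_A = 35.
Then e_B = 16.5 + 0.5·35 = 34.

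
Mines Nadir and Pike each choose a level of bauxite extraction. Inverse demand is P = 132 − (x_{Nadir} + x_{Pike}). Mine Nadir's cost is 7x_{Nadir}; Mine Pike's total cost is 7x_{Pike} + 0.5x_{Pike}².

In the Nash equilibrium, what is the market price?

Mine Nadir's profit: π = x_{Nadir}(132 − (x_{Nadir} + x_{Pike})) − 7x_{Nadir}.
∂π/∂x_{Nadir} = 125 − 2x_{Nadir} − x_{Pike} = 0, so x_{Nadir} = 62.5 − 0.5x_{Pike}.
For Pike: ∂π/∂x_{Pike} = 125 − 3x_{Pike} − x_{Nadir} = 0 ⇒ x_{Pike} = 125/3 − (1/3)x_{Nadir}.
Solving the two reaction functions simultaneously: (1 − (−0.5)(−1/3))x_{Nadir} = 62.5 − 0.5·(125/3), so (5/6)x_{Nadir} = 125/3 and x_{Nadir} = 50.
Then x_{Pike} = 125/3 − (1/3)·50 = 25.
Equilibrium price: P = 132 − 75 = 57.

57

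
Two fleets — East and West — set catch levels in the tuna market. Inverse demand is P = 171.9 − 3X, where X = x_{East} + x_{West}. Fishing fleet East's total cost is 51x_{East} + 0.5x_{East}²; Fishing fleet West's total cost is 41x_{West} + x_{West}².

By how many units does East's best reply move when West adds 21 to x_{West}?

Fishing fleet East's profit: π = x_{East}(171.9 − 3(x_{East} + x_{West})) − 51x_{East} − 0.5x_{East}².
∂π/∂x_{East} = 120.9 − 7x_{East} − 3x_{West} = 0, so x_{East} = 1209/70 − (3/7)x_{West}.
The reaction-function slope is −3/7, so a 21-unit rise in x_{West} moves x_{East} by −3/7 × 21 = −9. East's best response falls — the actions are strategic substitutes.

-9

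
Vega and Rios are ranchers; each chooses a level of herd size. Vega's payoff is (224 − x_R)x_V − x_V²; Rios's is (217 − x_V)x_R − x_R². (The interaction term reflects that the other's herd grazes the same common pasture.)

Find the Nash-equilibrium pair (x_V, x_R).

77, 70

Expanding Vega's payoff: 224x_V − x_Rx_V − x_V².
∂π/∂x_V = 224 − x_R − 2x_V = 0, so x_V = 112 − 0.5x_R.
Likewise for Rios: x_R = 108.5 − 0.5x_V.
Plugging x_R into Vega's best response: x_V = 112 − 0.5(108.5 − 0.5x_V) ⇒ 0.75x_V = 57.75, so x_V = 77.
Then x_R = 108.5 − 0.5·77 = 70.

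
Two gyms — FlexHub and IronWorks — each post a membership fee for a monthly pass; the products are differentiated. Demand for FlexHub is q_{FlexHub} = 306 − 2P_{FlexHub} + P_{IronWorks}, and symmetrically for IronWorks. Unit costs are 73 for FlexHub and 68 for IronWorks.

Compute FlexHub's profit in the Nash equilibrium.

FlexHub's profit: π = (P_{FlexHub} − 73)(306 − 2P_{FlexHub} + P_{IronWorks}).
∂π/∂P_{FlexHub} = 452 − 4P_{FlexHub} + P_{IronWorks} = 0 ⇒ P_{FlexHub} = 113 + 0.25P_{IronWorks}.
Similarly P_{IronWorks} = 110.5 + 0.25P_{FlexHub}.
Substituting the second reaction function into the first: P_{FlexHub} = 113 + 0.25(110.5 + 0.25P_{FlexHub}), which gives 0.9375P_{FlexHub} = 140.625 ⇒ P_{FlexHub} = 150.
Then P_{IronWorks} = 110.5 + 0.25·150 = 148.
q_{FlexHub} = 306 − 2·150 + 148 = 154.
Profit = (150 − 73)·154 = 11858.

11858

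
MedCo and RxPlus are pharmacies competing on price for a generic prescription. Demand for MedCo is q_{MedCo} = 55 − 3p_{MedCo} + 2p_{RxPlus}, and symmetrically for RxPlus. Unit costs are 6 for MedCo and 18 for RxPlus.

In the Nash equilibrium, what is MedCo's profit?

630.75

MedCo's profit: π = (p_{MedCo} − 6)(55 − 3p_{MedCo} + 2p_{RxPlus}).
∂π/∂p_{MedCo} = 73 − 6p_{MedCo} + 2p_{RxPlus} = 0 ⇒ p_{MedCo} = 73/6 + (1/3)p_{RxPlus}.
Similarly p_{RxPlus} = 109/6 + (1/3)p_{MedCo}.
Plugging p_{RxPlus} into MedCo's best response: p_{MedCo} = 73/6 + (1/3)(109/6 + (1/3)p_{MedCo}) ⇒ (8/9)p_{MedCo} = 164/9, so p_{MedCo} = 20.5.
Then p_{RxPlus} = 109/6 + (1/3)·20.5 = 25.
q_{MedCo} = 55 − 3·20.5 + 2·25 = 43.5.
Profit = (20.5 − 6)·43.5 = 630.75.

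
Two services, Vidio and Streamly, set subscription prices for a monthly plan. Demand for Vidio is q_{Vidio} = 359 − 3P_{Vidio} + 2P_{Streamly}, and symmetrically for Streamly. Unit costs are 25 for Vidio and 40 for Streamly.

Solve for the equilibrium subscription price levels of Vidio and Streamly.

111.3125, 116.9375

Vidio's profit: π = (P_{Vidio} − 25)(359 − 3P_{Vidio} + 2P_{Streamly}).
∂π/∂P_{Vidio} = 434 − 6P_{Vidio} + 2P_{Streamly} = 0 ⇒ P_{Vidio} = 217/3 + (1/3)P_{Streamly}.
Similarly P_{Streamly} = 479/6 + (1/3)P_{Vidio}.
Solving the two reaction functions simultaneously: (1 − (1/3)(1/3))P_{Vidio} = 217/3 + (1/3)·(479/6), so (8/9)P_{Vidio} = 1781/18 and P_{Vidio} = 111.3125.
Then P_{Streamly} = 479/6 + (1/3)·111.3125 = 116.9375.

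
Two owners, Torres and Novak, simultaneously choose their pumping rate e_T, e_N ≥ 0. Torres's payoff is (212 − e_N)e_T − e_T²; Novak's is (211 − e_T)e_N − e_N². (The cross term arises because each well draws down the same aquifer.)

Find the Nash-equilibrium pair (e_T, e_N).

Expanding Torres's payoff: 212e_T − e_Ne_T − e_T².
∂π/∂e_T = 212 − e_N − 2e_T = 0, so e_T = 106 − 0.5e_N.
Likewise for Novak: e_N = 105.5 − 0.5e_T.
Plugging e_N into Torres's best response: e_T = 106 − 0.5(105.5 − 0.5e_T) ⇒ 0.75e_T = 53.25, so e_T = 71.
Then e_N = 105.5 − 0.5·71 = 70.

71, 70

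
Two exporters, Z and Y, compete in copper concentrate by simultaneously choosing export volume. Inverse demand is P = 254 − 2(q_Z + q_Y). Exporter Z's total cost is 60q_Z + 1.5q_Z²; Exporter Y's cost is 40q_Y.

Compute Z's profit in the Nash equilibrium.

Exporter Z's profit: π = q_Z(254 − 2(q_Z + q_Y)) − 60q_Z − 1.5q_Z².
∂π/∂q_Z = 194 − 7q_Z − 2q_Y = 0, so q_Z = 194/7 − (2/7)q_Y.
For Y: ∂π/∂q_Y = 214 − 4q_Y − 2q_Z = 0 ⇒ q_Y = 53.5 − 0.5q_Z.
Solving the two reaction functions simultaneously: (1 − (−2/7)(−0.5))q_Z = 194/7 − (2/7)·53.5, so (6/7)q_Z = 87/7 and q_Z = 14.5.
Then q_Y = 53.5 − 0.5·14.5 = 46.25.
Price P = 254 − 2·60.75 = 132.5.
Z's profit: (132.5 − 60)·14.5 − 1.5(14.5)² = 735.875.

735.875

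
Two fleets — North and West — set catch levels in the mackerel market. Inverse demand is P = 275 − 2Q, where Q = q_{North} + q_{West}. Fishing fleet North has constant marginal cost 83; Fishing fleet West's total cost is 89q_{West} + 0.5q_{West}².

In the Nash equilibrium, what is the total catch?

Fishing fleet North's profit: π = q_{North}(275 − 2(q_{North} + q_{West})) − 83q_{North}.
∂π/∂q_{North} = 192 − 4q_{North} − 2q_{West} = 0, so q_{North} = 48 − 0.5q_{West}.
For West: ∂π/∂q_{West} = 186 − 5q_{West} − 2q_{North} = 0 ⇒ q_{West} = 37.2 − 0.4q_{North}.
Solving the two reaction functions simultaneously: (1 − (−0.5)(−0.4))q_{North} = 48 − 0.5·37.2, so 0.8q_{North} = 29.4 and q_{North} = 36.75.
Then q_{West} = 37.2 − 0.4·36.75 = 22.5.
Total catch: 36.75 + 22.5 = 59.25.

59.25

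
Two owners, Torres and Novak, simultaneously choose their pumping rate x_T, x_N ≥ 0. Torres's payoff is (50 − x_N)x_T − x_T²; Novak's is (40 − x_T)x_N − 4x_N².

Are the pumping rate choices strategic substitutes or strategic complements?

Expanding Torres's payoff: 50x_T − x_Nx_T − x_T².
∂π/∂x_T = 50 − x_N − 2x_T = 0, so x_T = 25 − 0.5x_N.
The best-response slope dx_T/dx_N = −0.5 < 0: the reaction function is downward-sloping, so the choices are strategic substitutes.

strategic substitutes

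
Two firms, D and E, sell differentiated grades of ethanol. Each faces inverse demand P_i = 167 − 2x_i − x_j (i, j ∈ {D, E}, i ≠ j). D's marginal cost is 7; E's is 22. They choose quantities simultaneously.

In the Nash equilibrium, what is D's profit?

Firm D's profit: π = x_D(167 − 2x_D − x_E) − 7x_D.
∂π/∂x_D = 160 − 4x_D − x_E = 0 ⇒ x_D = 40 − 0.25x_E.
Similarly x_E = 36.25 − 0.25x_D.
Solving the two reaction functions simultaneously: (1 − (−0.25)(−0.25))x_D = 40 − 0.25·36.25, so 0.9375x_D = 30.9375 and x_D = 33.
Then x_E = 36.25 − 0.25·33 = 28.
P_D = 167 − 2·33 − 28 = 73.
Profit = (73 − 7)·33 = 2178.

2178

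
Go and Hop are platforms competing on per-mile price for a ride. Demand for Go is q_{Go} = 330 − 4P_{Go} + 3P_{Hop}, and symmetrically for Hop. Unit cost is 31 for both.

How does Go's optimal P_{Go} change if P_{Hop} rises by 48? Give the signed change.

18

Go's profit: π = (P_{Go} − 31)(330 − 4P_{Go} + 3P_{Hop}).
∂π/∂P_{Go} = 454 − 8P_{Go} + 3P_{Hop} = 0 ⇒ P_{Go} = 56.75 + 0.375P_{Hop}.
The reaction-function slope is 0.375, so a 48-unit rise in P_{Hop} moves P_{Go} by 0.375 × 48 = 18. Go's best response rises — the actions are strategic complements.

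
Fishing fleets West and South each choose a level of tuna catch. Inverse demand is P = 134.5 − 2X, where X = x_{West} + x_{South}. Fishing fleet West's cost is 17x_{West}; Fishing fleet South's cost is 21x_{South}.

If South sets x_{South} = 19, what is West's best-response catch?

Fishing fleet West's profit: π = x_{West}(134.5 − 2(x_{West} + x_{South})) − 17x_{West}.
∂π/∂x_{West} = 117.5 − 4x_{West} − 2x_{South} = 0, so x_{West} = 29.375 − 0.5x_{South}.
At x_{South} = 19: x_{West} = 29.375 − 0.5·19 = 19.875.

19.875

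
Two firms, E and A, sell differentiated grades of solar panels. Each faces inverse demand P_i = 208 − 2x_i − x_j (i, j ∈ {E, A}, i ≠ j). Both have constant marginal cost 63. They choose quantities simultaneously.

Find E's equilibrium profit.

Firm E's profit: π = x_E(208 − 2x_E − x_A) − 63x_E.
∂π/∂x_E = 145 − 4x_E − x_A = 0 ⇒ x_E = 36.25 − 0.25x_A.
Setting x_E = x_A in the reaction function: x_E = 36.25 − 0.25x_E, so x_E = 36.25 / 1.25 = 29.
P_E = 208 − 2·29 − 29 = 121.
Profit = (121 − 63)·29 = 1682.

1682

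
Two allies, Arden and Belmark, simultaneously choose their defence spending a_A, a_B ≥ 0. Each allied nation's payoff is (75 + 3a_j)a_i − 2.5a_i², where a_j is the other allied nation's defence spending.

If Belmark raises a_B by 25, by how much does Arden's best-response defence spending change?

Arden's payoff is (75 + 3a_B)a_A − 2.5a_A².
∂π/∂a_A = 75 + 3a_B − 5a_A = 0, so a_A = 15 + 0.6a_B.
The reaction-function slope is 0.6, so a 25-unit rise in a_B moves a_A by 0.6 × 25 = 15. Arden's best response rises — the actions are strategic complements.

15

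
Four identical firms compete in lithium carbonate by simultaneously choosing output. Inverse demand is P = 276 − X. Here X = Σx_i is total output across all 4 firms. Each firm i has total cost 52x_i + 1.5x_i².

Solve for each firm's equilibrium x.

28

A representative firm's profit is π_i = x_i(276 − X) − 52x_i − 1.5x_i², with X = x_i + Σ_{j≠i} x_j.
First-order condition: 224 − 5x_i − Σ_{j≠i} x_j = 0.
Imposing symmetry (x_j = x for all j) turns Σ_{j≠i} x_j into 3x, so 224 = 8x and x = 28.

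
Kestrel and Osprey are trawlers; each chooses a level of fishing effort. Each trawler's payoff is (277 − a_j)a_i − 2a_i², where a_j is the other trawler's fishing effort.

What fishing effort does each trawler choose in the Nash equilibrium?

55.4

Kestrel's payoff is (277 − a_O)a_K − 2a_K².
∂π/∂a_K = 277 − a_O − 4a_K = 0, so a_K = 69.25 − 0.25a_O.
Setting a_K = a_O in the reaction function: a_K = 69.25 − 0.25a_K, so a_K = 69.25 / 1.25 = 55.4.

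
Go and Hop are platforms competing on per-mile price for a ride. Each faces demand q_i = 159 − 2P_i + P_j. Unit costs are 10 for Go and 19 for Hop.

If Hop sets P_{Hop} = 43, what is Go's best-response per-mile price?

55.5

Go's profit: π = (P_{Go} − 10)(159 − 2P_{Go} + P_{Hop}).
∂π/∂P_{Go} = 179 − 4P_{Go} + P_{Hop} = 0 ⇒ P_{Go} = 44.75 + 0.25P_{Hop}.
At P_{Hop} = 43: P_{Go} = 44.75 + 0.25·43 = 55.5.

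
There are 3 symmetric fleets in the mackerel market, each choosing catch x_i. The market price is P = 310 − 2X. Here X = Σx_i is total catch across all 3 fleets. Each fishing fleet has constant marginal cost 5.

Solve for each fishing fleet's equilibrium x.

A representative fishing fleet's profit is π_i = x_i(310 − 2X) − 5x_i, with X = x_i + Σ_{j≠i} x_j.
First-order condition: 305 − 4x_i − 2Σ_{j≠i} x_j = 0.
Imposing symmetry (x_j = x for all j) turns Σ_{j≠i} x_j into 2x, so 305 = 8x and x = 38.125.

38.125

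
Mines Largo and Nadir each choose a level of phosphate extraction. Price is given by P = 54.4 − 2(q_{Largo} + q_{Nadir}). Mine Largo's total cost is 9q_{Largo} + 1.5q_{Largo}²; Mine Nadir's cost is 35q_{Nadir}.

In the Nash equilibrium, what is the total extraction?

Mine Largo's profit: π = q_{Largo}(54.4 − 2(q_{Largo} + q_{Nadir})) − 9q_{Largo} − 1.5q_{Largo}².
∂π/∂q_{Largo} = 45.4 − 7q_{Largo} − 2q_{Nadir} = 0, so q_{Largo} = 227/35 − (2/7)q_{Nadir}.
For Nadir: ∂π/∂q_{Nadir} = 19.4 − 4q_{Nadir} − 2q_{Largo} = 0 ⇒ q_{Nadir} = 4.85 − 0.5q_{Largo}.
Plugging q_{Nadir} into Largo's best response: q_{Largo} = 227/35 − (2/7)(4.85 − 0.5q_{Largo}) ⇒ (6/7)q_{Largo} = 5.1, so q_{Largo} = 5.95.
Then q_{Nadir} = 4.85 − 0.5·5.95 = 1.875.
Total extraction: 5.95 + 1.875 = 7.825.

7.825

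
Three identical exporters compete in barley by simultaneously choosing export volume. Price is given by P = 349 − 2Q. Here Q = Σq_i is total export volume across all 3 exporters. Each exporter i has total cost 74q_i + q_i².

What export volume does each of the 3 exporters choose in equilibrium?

A representative exporter's profit is π_i = q_i(349 − 2Q) − 74q_i − q_i², with Q = q_i + Σ_{j≠i} q_j.
First-order condition: 275 − 6q_i − 2Σ_{j≠i} q_j = 0.
With identical exporters, set every q_j = q: then 275 − 6q − 4q = 0, i.e. q = 275/10 = 27.5.

27.5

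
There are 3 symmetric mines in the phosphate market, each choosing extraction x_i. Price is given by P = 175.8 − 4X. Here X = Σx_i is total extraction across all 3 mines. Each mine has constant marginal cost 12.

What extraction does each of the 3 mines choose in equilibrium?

A representative mine's profit is π_i = x_i(175.8 − 4X) − 12x_i, with X = x_i + Σ_{j≠i} x_j.
First-order condition: 163.8 − 8x_i − 4Σ_{j≠i} x_j = 0.
With identical mines, set every x_j = x: then 163.8 − 8x − 8x = 0, i.e. x = 163.8/16 = 10.2375.

10.2375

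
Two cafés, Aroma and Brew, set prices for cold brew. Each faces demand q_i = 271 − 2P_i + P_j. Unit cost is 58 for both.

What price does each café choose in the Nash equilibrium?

Aroma's profit: π = (P_{Aroma} − 58)(271 − 2P_{Aroma} + P_{Brew}).
∂π/∂P_{Aroma} = 387 − 4P_{Aroma} + P_{Brew} = 0 ⇒ P_{Aroma} = 96.75 + 0.25P_{Brew}.
Setting P_{Aroma} = P_{Brew} in the reaction function: P_{Aroma} = 96.75 + 0.25P_{Aroma}, so P_{Aroma} = 96.75 / 0.75 = 129.

129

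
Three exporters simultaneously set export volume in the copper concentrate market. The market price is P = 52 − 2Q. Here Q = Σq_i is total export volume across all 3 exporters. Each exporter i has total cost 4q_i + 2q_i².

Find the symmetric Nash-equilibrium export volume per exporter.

A representative exporter's profit is π_i = q_i(52 − 2Q) − 4q_i − 2q_i², with Q = q_i + Σ_{j≠i} q_j.
First-order condition: 48 − 8q_i − 2Σ_{j≠i} q_j = 0.
In a symmetric equilibrium every exporter chooses the same q, so Σ_{j≠i} q_j = 2q. The condition becomes 48 − 12q = 0, giving q = 48/12 = 4.

4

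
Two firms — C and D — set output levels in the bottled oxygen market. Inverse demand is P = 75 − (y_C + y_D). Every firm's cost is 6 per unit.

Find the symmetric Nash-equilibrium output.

23

Firm C's profit: π = y_C(75 − (y_C + y_D)) − 6y_C.
∂π/∂y_C = 69 − 2y_C − y_D = 0, so y_C = 34.5 − 0.5y_D.
The game is symmetric, so in equilibrium y_D = y_C: the reaction function gives 1.5y_C = 34.5, hence y_C = 23.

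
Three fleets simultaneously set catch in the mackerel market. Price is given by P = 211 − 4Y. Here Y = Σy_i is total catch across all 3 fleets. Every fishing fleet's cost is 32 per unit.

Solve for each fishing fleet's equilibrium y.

A representative fishing fleet's profit is π_i = y_i(211 − 4Y) − 32y_i, with Y = y_i + Σ_{j≠i} y_j.
First-order condition: 179 − 8y_i − 4Σ_{j≠i} y_j = 0.
With identical fishing fleets, set every y_j = y: then 179 − 8y − 8y = 0, i.e. y = 179/16 = 11.1875.

11.1875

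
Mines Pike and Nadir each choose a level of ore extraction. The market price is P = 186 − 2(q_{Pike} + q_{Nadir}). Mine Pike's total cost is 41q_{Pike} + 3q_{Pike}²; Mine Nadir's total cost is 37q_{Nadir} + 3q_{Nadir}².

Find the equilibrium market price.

Mine Pike's profit: π = q_{Pike}(186 − 2(q_{Pike} + q_{Nadir})) − 41q_{Pike} − 3q_{Pike}².
∂π/∂q_{Pike} = 145 − 10q_{Pike} − 2q_{Nadir} = 0, so q_{Pike} = 14.5 − 0.2q_{Nadir}.
By the same steps for Nadir: q_{Nadir} = 14.9 − 0.2q_{Pike}.
Plugging q_{Nadir} into Pike's best response: q_{Pike} = 14.5 − 0.2(14.9 − 0.2q_{Pike}) ⇒ 0.96q_{Pike} = 11.52, so q_{Pike} = 12.
Then q_{Nadir} = 14.9 − 0.2·12 = 12.5.
Equilibrium price: P = 186 − 2·24.5 = 137.

137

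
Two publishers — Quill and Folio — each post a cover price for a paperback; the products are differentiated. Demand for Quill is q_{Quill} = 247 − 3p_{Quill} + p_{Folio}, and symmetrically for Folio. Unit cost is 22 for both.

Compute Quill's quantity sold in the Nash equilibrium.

Quill's profit: π = (p_{Quill} − 22)(247 − 3p_{Quill} + p_{Folio}).
∂π/∂p_{Quill} = 313 − 6p_{Quill} + p_{Folio} = 0 ⇒ p_{Quill} = 313/6 + (1/6)p_{Folio}.
The game is symmetric, so in equilibrium p_{Folio} = p_{Quill}: the reaction function gives (5/6)p_{Quill} = 313/6, hence p_{Quill} = 62.6.
q_{Quill} = 247 − 3·62.6 + 62.6 = 121.8.

121.8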